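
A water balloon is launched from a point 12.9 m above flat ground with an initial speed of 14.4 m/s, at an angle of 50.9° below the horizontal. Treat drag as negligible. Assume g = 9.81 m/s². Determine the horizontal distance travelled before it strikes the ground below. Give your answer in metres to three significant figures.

7.65 m

vₓ = 14.40 cos 50.9° = 9.082 m/s; v_y0 = −11.18 m/s (downward).
The projectile lands when y = 12.9 + (−11.18) t − ½·9.81·t² = 0. Positive root: t = (−11.18 + √(11.18² + 2·9.81·12.9)) / 9.81 = (−11.18 + 19.44) / 9.81 = 0.8427 s.
Horizontal distance: R = vₓ t = 9.082 × 0.8427 = 7.653 m.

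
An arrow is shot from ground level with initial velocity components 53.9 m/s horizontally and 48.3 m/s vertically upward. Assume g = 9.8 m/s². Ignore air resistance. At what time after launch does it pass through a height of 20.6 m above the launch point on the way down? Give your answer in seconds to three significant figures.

9.41 s

Height y(t) = 48.30 t − 4.900 t² = 20.6 gives 4.900 t² − 48.30 t + 20.6 = 0.
t = [48.30 ± √(48.30² − 2·9.80·20.6)] / 9.80 = (48.30 ± 43.92) / 9.80, so t = 0.4467 s or t = 9.410 s.
The descending-branch root is 9.410 s.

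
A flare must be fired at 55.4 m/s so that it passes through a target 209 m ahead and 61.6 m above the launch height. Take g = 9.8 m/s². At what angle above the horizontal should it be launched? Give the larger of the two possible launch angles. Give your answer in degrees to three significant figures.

64.5°

Trajectory: y = x tanθ − g x² (1 + tan²θ)/(2v₀²). With x = 209, y = 61.6, v₀ = 55.4, g = 9.80:
69.74 tan²θ − 209 tanθ + (131.3) = 0.
tanθ = [209 ± √(209² − 4 × 69.74 × (131.3))] / (2 × 69.74) = (209 ± 83.93) / 139.5, giving tanθ = 0.8967 or 2.100.
θ = 41.88° or 64.54°; the larger is 64.54°.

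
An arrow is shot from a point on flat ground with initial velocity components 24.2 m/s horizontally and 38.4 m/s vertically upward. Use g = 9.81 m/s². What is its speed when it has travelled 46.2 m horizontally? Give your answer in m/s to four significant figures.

x = vₓ t ⇒ t = 46.2/24.20 = 1.909 s.
Vertical velocity there: v_y = v_y0 − g t = 38.40 − 9.81 × 1.909 = 19.67 m/s.
Speed: √(vₓ² + v_y²) = √(24.20² + 19.67²) = 31.19 m/s.

31.19 m/s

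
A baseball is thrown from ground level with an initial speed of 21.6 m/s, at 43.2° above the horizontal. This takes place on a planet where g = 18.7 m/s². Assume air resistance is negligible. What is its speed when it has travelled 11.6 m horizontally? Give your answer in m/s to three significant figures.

15.8 m/s

Resolve: vₓ = 21.60 cos 43.2° = 15.75 m/s and v_y0 = 21.60 sin 43.2° = 14.79 m/s.
Time to reach x = 11.6 m: t = x/vₓ = 11.6/15.75 = 0.7367 s.
Vertical velocity there: v_y = v_y0 − g t = 14.79 − 18.7 × 0.7367 = 1.010 m/s.
Speed: √(vₓ² + v_y²) = √(15.75² + 1.010²) = 15.78 m/s.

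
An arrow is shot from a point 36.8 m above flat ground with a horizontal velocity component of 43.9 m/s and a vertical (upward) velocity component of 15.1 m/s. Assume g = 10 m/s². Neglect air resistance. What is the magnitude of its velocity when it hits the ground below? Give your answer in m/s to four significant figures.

With up positive and y = 0 at the ground: y(t) = 36.8 + (15.10) t − 5.000 t². Setting y = 0 and taking the positive root: t = [15.10 + √(15.10² + 2·10.0·36.8)] / 10.0 = (15.10 + 31.05) / 10.0 = 4.615 s.
Vertical velocity at impact: v_y = v_y0 − g t = 15.10 − 10.0 × 4.615 = −31.05 m/s.
Speed: |v| = √(vₓ² + v_y²) = √(43.90² + 31.05²) = 53.77 m/s.

53.77 m/s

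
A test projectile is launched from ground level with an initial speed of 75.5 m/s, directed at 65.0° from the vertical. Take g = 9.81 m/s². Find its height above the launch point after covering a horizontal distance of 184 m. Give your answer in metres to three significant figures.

50.3 m

Resolve: vₓ = 75.50 sin 65.0° = 68.43 m/s and v_y0 = 75.50 cos 65.0° = 31.91 m/s.
Time to reach x = 184 m: t = x/vₓ = 184/68.43 = 2.689 s.
Height: y = v_y0 t − ½ g t² = 31.91 × 2.689 − 4.905 × 2.689² = 85.80 − 35.47 = 50.33 m.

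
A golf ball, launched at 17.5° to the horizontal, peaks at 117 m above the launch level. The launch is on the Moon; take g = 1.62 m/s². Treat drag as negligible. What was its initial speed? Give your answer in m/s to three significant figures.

At the peak v_y = 0, so v_y0 = √(2gH) = √(2 × 1.62 × 117) = 19.47 m/s.
v_y0 = v₀ sin θ ⇒ v₀ = 19.47 / sin 17.5° = 64.75 m/s.

64.7 m/s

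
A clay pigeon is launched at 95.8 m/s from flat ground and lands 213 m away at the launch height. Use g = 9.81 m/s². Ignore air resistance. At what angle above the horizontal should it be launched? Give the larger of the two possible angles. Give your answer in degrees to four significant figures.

83.42°

Level-ground range R = v₀² sin(2θ)/g ⇒ sin(2θ) = gR/v₀² = 9.81 × 213 / 95.8² = 0.2277.
2θ = 13.16° or 180° − 13.16° = 166.8°, so θ = 6.580° or 83.42°.
The larger angle is 83.42°.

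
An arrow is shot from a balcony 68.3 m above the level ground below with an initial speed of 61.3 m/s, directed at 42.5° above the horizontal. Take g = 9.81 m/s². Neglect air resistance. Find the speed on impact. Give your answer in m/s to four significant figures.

Horizontal component vₓ = 61.30 cos 42.5° = 45.20 m/s; vertical v_y0 = 61.30 sin 42.5° = 41.41 m/s.
Vertical motion (up positive, ground at y = 0): 4.905 t² − (41.41) t − 68.3 = 0, so t = (41.41 + √(41.41² + 2·9.81·68.3)) / 9.81 = (41.41 + 55.27) / 9.81 = 9.856 s.
Vertical velocity at impact: v_y = v_y0 − g t = 41.41 − 9.81 × 9.856 = −55.27 m/s.
Speed: |v| = √(vₓ² + v_y²) = √(45.20² + 55.27²) = 71.40 m/s.

71.40 m/s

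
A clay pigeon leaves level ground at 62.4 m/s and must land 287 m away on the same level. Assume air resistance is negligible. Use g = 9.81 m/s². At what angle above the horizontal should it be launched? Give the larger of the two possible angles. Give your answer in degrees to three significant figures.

66.8°

From R = (v₀²/g) sin 2θ: sin 2θ = 9.81 × 287 / 3893.8 = 0.7231.
2θ = 46.31° or 180° − 46.31° = 133.7°, so θ = 23.15° or 66.85°.
The larger angle is 66.85°.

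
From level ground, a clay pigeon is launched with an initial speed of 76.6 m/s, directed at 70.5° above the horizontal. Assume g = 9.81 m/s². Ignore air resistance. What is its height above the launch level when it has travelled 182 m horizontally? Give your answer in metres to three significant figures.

265 m

Components: vₓ = 76.60 cos 70.5° = 25.57 m/s, v_y0 = 76.60 sin 70.5° = 72.21 m/s.
At x = 182 m, t = x/vₓ = 182/25.57 = 7.118 s.
Height: y = v_y0 t − ½ g t² = 72.21 × 7.118 − 4.905 × 7.118² = 514.0 − 248.5 = 265.4 m.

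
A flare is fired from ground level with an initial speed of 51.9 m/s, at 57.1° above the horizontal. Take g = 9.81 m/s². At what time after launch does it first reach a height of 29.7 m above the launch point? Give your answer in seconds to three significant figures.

0.744 s

vₓ = 51.90 cos 57.1° = 28.19 m/s; v_y0 = 51.90 sin 57.1° = 43.58 m/s.
Height y(t) = 43.58 t − 4.905 t² = 29.7 gives 4.905 t² − 43.58 t + 29.7 = 0.
t = [43.58 ± √(43.58² − 2·9.81·29.7)] / 9.81 = (43.58 ± 36.28) / 9.81, so t = 0.7438 s or t = 8.140 s.
The first (ascending) time is 0.7438 s.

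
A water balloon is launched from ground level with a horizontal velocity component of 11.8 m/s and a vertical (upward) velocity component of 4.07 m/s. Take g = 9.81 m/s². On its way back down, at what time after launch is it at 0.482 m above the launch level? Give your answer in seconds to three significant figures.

0.687 s

Set y = v_y0 t − ½ g t² = 0.482: 4.905 t² − 4.070 t + 0.482 = 0.
Quadratic formula: t = (4.070 ± √7.1081) / 9.81 = (4.070 ± 2.666) / 9.81 → t = 0.1431 s or 0.6867 s.
The descending-branch root is 0.6867 s.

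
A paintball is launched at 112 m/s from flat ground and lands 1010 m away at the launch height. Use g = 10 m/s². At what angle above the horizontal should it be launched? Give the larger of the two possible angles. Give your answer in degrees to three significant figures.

63.2°

R = v₀² sin 2θ / g gives sin 2θ = gR/v₀² = 10.0·1010/112² = 0.8052.
2θ = 53.63° or 180° − 53.63° = 126.4°, so θ = 26.81° or 63.19°.
The larger angle is 63.19°.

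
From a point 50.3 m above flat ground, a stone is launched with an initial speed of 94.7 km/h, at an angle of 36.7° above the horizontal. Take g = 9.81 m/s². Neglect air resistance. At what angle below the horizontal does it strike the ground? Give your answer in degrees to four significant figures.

59.02°

Convert: 94.7 km/h = 94.7/3.6 = 26.31 m/s.
Components: vₓ = 26.31 cos 36.7° = 21.09 m/s, v_y0 = 26.31 sin 36.7° = 15.72 m/s.
Vertical motion (up positive, ground at y = 0): 4.905 t² − (15.72) t − 50.3 = 0, so t = (15.72 + √(15.72² + 2·9.81·50.3)) / 9.81 = (15.72 + 35.13) / 9.81 = 5.183 s.
At impact: v_y = v_y0 − g t = −35.13 m/s; vₓ = 21.09 m/s.
Angle below horizontal: arctan(|v_y|/vₓ) = arctan(35.13/21.09) = 59.02°.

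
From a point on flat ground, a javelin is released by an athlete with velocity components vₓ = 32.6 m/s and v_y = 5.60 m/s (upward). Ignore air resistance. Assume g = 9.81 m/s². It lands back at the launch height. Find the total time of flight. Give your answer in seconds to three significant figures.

1.14 s

It returns to y = 0 when t = 2 v_y0 / g = 2(5.600)/9.81 = 1.142 s.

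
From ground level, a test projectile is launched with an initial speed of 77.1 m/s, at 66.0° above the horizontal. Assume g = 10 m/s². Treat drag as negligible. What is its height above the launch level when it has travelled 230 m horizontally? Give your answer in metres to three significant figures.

Components: vₓ = 77.10 cos 66.0° = 31.36 m/s, v_y0 = 77.10 sin 66.0° = 70.43 m/s.
Time to reach x = 230 m: t = x/vₓ = 230/31.36 = 7.334 s.
Height: y = v_y0 t − ½ g t² = 70.43 × 7.334 − 5.000 × 7.334² = 516.6 − 269.0 = 247.6 m.

248 m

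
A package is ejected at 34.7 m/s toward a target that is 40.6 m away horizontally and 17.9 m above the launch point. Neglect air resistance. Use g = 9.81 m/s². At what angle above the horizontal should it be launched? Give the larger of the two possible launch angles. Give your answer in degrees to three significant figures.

79.4°

Trajectory: y = x tanθ − g x² (1 + tan²θ)/(2v₀²). With x = 40.6, y = 17.9, v₀ = 34.7, g = 9.81:
6.715 tan²θ − 40.6 tanθ + (24.61) = 0.
tanθ = [40.6 ± √(40.6² − 4 × 6.715 × (24.61))] / (2 × 6.715) = (40.6 ± 31.42) / 13.43, giving tanθ = 0.6836 or 5.363.
θ = 34.35° or 79.44°; the larger is 79.44°.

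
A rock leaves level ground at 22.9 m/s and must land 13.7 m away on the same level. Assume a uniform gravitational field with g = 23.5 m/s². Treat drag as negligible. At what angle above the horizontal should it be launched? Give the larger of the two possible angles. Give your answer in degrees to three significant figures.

71.1°

R = v₀² sin 2θ / g gives sin 2θ = gR/v₀² = 23.5·13.7/22.9² = 0.6139.
2θ = 37.87° or 180° − 37.87° = 142.1°, so θ = 18.94° or 71.06°.
The larger angle is 71.06°.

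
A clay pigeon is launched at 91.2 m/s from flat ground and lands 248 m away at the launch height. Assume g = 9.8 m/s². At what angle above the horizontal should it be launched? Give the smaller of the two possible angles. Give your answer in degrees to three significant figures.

R = v₀² sin 2θ / g gives sin 2θ = gR/v₀² = 9.80·248/91.2² = 0.2922.
2θ = 16.99° or 180° − 16.99° = 163.0°, so θ = 8.495° or 81.50°.
The smaller angle is 8.495°.

8.50°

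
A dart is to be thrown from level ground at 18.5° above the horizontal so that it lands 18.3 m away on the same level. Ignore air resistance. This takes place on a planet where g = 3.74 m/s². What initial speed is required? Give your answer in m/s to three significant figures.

10.7 m/s

Level-ground range: R = v₀² sin(2θ)/g, so v₀ = √(gR / sin 2θ).
v₀ = √(3.74 × 18.3 / sin 37.00°) = √(68.44 / 0.6018) = √113.73 = 10.66 m/s.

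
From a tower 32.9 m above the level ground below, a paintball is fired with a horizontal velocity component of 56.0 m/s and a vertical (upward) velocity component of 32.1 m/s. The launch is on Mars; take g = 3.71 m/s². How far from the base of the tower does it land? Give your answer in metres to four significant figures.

1023 m

Vertical motion (up positive, ground at y = 0): 1.855 t² − (32.10) t − 32.9 = 0, so t = (32.10 + √(32.10² + 2·3.71·32.9)) / 3.71 = (32.10 + 35.70) / 3.71 = 18.28 s.
Horizontal distance: R = vₓ t = 56.00 × 18.28 = 1023 m.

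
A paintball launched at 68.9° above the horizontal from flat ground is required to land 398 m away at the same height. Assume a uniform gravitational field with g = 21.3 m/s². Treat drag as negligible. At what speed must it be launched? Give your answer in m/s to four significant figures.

112.3 m/s

From R = (v₀² / g) sin 2θ: v₀ = √(gR / sin 2θ).
v₀ = √(21.3 × 398 / sin 137.8°) = √(8477 / 0.6717) = √12620 = 112.3 m/s.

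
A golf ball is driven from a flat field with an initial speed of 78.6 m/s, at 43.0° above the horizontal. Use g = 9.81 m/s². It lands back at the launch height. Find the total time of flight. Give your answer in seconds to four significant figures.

vₓ = 78.60 cos 43.0° = 57.48 m/s; v_y0 = 78.60 sin 43.0° = 53.61 m/s.
Time of flight on level ground: T = 2 v_y0 / g = 2 × 53.61 / 9.81 = 10.93 s.

10.93 s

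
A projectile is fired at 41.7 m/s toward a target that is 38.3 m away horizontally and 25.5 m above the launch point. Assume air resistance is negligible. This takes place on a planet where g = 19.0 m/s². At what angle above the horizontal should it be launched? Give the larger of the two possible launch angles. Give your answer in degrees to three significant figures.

Trajectory: y = x tanθ − g x² (1 + tan²θ)/(2v₀²). With x = 38.3, y = 25.5, v₀ = 41.7, g = 19.0:
8.014 tan²θ − 38.3 tanθ + (33.51) = 0.
tanθ = [38.3 ± √(38.3² − 4 × 8.014 × (33.51))] / (2 × 8.014) = (38.3 ± 19.81) / 16.03, giving tanθ = 1.153 or 3.626.
θ = 49.07° or 74.58°; the larger is 74.58°.

74.6°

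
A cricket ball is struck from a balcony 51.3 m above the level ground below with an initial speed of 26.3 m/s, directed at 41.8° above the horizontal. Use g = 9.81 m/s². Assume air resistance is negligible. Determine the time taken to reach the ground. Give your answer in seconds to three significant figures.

Resolve: vₓ = 26.30 cos 41.8° = 19.61 m/s and v_y0 = 26.30 sin 41.8° = 17.53 m/s.
With up positive and y = 0 at the ground: y(t) = 51.3 + (17.53) t − 4.905 t². Setting y = 0 and taking the positive root: t = [17.53 + √(17.53² + 2·9.81·51.3)] / 9.81 = (17.53 + 36.25) / 9.81 = 5.482 s.

5.48 s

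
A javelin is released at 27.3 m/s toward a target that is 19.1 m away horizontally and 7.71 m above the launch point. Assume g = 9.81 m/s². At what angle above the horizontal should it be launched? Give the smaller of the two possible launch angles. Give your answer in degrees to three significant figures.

Trajectory: y = x tanθ − g x² (1 + tan²θ)/(2v₀²). With x = 19.1, y = 7.71, v₀ = 27.3, g = 9.81:
2.401 tan²θ − 19.1 tanθ + (10.11) = 0.
tanθ = [19.1 ± √(19.1² − 4 × 2.401 × (10.11))] / (2 × 2.401) = (19.1 ± 16.36) / 4.802, giving tanθ = 0.5702 or 7.385.
θ = 29.69° or 82.29°; the smaller is 29.69°.

29.7°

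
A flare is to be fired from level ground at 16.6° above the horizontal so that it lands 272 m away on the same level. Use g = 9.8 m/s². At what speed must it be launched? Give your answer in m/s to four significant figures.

On level ground R = v₀² sin 2θ / g ⇒ v₀ = √(gR / sin 2θ).
v₀ = √(9.80 × 272 / sin 33.20°) = √(2666 / 0.5476) = √4868.1 = 69.77 m/s.

69.77 m/s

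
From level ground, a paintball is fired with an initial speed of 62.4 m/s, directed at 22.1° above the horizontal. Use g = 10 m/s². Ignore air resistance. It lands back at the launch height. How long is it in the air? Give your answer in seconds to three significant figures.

4.70 s

vₓ = 62.40 cos 22.1° = 57.82 m/s; v_y0 = 62.40 sin 22.1° = 23.48 m/s.
It returns to y = 0 when t = 2 v_y0 / g = 2(23.48)/10.0 = 4.695 s.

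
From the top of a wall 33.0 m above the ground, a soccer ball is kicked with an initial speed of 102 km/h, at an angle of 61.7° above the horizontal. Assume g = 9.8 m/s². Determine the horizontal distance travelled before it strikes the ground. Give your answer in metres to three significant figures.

Convert: 102 km/h = 102/3.6 = 28.33 m/s.
Horizontal component vₓ = 28.33 cos 61.7° = 13.43 m/s; vertical v_y0 = 28.33 sin 61.7° = 24.95 m/s.
The projectile lands when y = 33.0 + (24.95) t − ½·9.80·t² = 0. Positive root: t = (24.95 + √(24.95² + 2·9.80·33.0)) / 9.80 = (24.95 + 35.63) / 9.80 = 6.181 s.
Horizontal distance: R = vₓ t = 13.43 × 6.181 = 83.02 m.

83.0 m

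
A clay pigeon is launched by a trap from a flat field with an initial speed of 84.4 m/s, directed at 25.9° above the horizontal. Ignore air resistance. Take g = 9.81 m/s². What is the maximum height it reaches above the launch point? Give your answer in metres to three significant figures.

69.3 m

Horizontal component vₓ = 84.40 cos 25.9° = 75.92 m/s; vertical v_y0 = 84.40 sin 25.9° = 36.87 m/s.
At the apex v_y = 0, so H = v_y0²/(2g) = 36.87²/19.62 = 69.27 m.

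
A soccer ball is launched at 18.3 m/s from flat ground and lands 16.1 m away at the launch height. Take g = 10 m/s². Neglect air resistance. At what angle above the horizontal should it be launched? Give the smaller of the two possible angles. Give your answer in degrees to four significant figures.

14.37°

From R = (v₀²/g) sin 2θ: sin 2θ = 10.0 × 16.1 / 334.89 = 0.4808.
2θ = 28.73° or 180° − 28.73° = 151.3°, so θ = 14.37° or 75.63°.
The smaller angle is 14.37°.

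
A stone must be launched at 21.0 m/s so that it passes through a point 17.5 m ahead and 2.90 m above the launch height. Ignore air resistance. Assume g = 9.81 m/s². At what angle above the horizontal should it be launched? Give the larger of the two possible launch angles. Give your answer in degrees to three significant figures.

78.1°

Trajectory: y = x tanθ − g x² (1 + tan²θ)/(2v₀²). With x = 17.5, y = 2.90, v₀ = 21.0, g = 9.81:
3.406 tan²θ − 17.5 tanθ + (6.306) = 0.
tanθ = [17.5 ± √(17.5² − 4 × 3.406 × (6.306))] / (2 × 3.406) = (17.5 ± 14.84) / 6.812, giving tanθ = 0.3900 or 4.748.
θ = 21.30° or 78.11°; the larger is 78.11°.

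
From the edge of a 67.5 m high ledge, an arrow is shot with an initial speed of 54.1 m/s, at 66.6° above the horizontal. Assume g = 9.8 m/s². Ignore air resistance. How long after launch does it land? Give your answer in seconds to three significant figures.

11.3 s

vₓ = 54.10 cos 66.6° = 21.49 m/s; v_y0 = 54.10 sin 66.6° = 49.65 m/s.
Vertical motion (up positive, ground at y = 0): 4.900 t² − (49.65) t − 67.5 = 0, so t = (49.65 + √(49.65² + 2·9.80·67.5)) / 9.80 = (49.65 + 61.55) / 9.80 = 11.35 s.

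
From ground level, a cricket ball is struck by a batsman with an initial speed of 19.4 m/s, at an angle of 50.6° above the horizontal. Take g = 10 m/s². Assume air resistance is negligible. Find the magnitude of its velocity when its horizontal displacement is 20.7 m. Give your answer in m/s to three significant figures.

12.4 m/s

Components: vₓ = 19.40 cos 50.6° = 12.31 m/s, v_y0 = 19.40 sin 50.6° = 14.99 m/s.
x = vₓ t ⇒ t = 20.7/12.31 = 1.681 s.
Vertical velocity there: v_y = v_y0 − g t = 14.99 − 10.0 × 1.681 = −1.819 m/s.
Speed: √(vₓ² + v_y²) = √(12.31² + 1.819²) = 12.45 m/s.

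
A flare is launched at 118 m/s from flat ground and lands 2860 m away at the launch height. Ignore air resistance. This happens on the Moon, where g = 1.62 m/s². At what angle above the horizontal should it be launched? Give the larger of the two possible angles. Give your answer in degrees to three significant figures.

80.3°

From R = (v₀²/g) sin 2θ: sin 2θ = 1.62 × 2860 / 13924 = 0.3327.
2θ = 19.44° or 180° − 19.44° = 160.6°, so θ = 9.718° or 80.28°.
The larger angle is 80.28°.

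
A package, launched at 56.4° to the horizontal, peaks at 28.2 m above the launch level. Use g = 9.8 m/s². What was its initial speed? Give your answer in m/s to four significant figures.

At the peak v_y = 0, so v_y0 = √(2gH) = √(2 × 9.80 × 28.2) = 23.51 m/s.
v_y0 = v₀ sin θ ⇒ v₀ = 23.51 / sin 56.4° = 28.23 m/s.

28.23 m/s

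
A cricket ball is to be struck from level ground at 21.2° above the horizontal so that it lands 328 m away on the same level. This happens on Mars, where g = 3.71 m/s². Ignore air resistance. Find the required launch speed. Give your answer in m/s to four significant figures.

On level ground R = v₀² sin 2θ / g ⇒ v₀ = √(gR / sin 2θ).
v₀ = √(3.71 × 328 / sin 42.40°) = √(1217 / 0.6743) = √1804.7 = 42.48 m/s.

42.48 m/s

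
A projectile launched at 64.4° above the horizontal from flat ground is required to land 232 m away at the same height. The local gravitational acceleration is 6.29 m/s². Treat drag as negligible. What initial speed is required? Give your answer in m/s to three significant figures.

43.3 m/s

On level ground R = v₀² sin 2θ / g ⇒ v₀ = √(gR / sin 2θ).
v₀ = √(6.29 × 232 / sin 128.8°) = √(1459 / 0.7793) = √1872.5 = 43.27 m/s.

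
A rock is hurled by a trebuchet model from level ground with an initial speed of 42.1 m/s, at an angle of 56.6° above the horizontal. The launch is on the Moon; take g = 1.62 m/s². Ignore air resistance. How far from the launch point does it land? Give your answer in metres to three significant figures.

1010 m

vₓ = 42.10 cos 56.6° = 23.18 m/s; v_y0 = 42.10 sin 56.6° = 35.15 m/s.
Flight time T = 2 v_y0 / g = 43.39 s.
Range: R = vₓ T = 23.18 × 43.39 = 1006 m.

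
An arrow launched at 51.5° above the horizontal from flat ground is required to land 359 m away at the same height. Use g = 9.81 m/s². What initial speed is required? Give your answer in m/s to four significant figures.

60.12 m/s

From R = (v₀² / g) sin 2θ: v₀ = √(gR / sin 2θ).
v₀ = √(9.81 × 359 / sin 103.0°) = √(3522 / 0.9744) = √3614.4 = 60.12 m/s.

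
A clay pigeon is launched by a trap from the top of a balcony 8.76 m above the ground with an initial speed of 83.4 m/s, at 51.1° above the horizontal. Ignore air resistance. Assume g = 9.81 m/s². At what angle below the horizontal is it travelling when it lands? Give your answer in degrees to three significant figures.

51.7°

Horizontal component vₓ = 83.40 cos 51.1° = 52.37 m/s; vertical v_y0 = 83.40 sin 51.1° = 64.91 m/s.
Vertical motion (up positive, ground at y = 0): 4.905 t² − (64.91) t − 8.76 = 0, so t = (64.91 + √(64.91² + 2·9.81·8.76)) / 9.81 = (64.91 + 66.22) / 9.81 = 13.37 s.
At impact: v_y = v_y0 − g t = −66.22 m/s; vₓ = 52.37 m/s.
Angle below horizontal: arctan(|v_y|/vₓ) = arctan(66.22/52.37) = 51.66°.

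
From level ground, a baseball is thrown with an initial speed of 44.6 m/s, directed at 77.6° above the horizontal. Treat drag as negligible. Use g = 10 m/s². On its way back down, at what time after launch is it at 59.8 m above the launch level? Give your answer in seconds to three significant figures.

7.00 s

vₓ = 44.60 cos 77.6° = 9.577 m/s; v_y0 = 44.60 sin 77.6° = 43.56 m/s.
Set y = v_y0 t − ½ g t² = 59.8: 5.000 t² − 43.56 t + 59.8 = 0.
Quadratic formula: t = (43.56 ± √701.44) / 10.0 = (43.56 ± 26.48) / 10.0 → t = 1.707 s or 7.004 s.
The descending-branch root is 7.004 s.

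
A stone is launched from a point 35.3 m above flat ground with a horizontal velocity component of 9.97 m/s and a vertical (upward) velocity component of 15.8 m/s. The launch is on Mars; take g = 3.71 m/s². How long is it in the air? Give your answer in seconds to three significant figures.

The projectile lands when y = 35.3 + (15.80) t − ½·3.71·t² = 0. Positive root: t = (15.80 + √(15.80² + 2·3.71·35.3)) / 3.71 = (15.80 + 22.62) / 3.71 = 10.36 s.

10.4 s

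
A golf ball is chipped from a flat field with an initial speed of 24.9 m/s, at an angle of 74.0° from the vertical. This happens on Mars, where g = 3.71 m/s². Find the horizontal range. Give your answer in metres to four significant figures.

88.56 m

Horizontal component vₓ = 24.90 sin 74.0° = 23.94 m/s; vertical v_y0 = 24.90 cos 74.0° = 6.863 m/s.
Flight time T = 2 v_y0 / g = 3.700 s.
Range: R = vₓ T = 23.94 × 3.700 = 88.56 m.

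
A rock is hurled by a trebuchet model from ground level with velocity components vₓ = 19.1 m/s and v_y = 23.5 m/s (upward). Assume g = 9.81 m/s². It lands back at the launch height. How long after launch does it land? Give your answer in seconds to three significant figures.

Time of flight on level ground: T = 2 v_y0 / g = 2 × 23.50 / 9.81 = 4.791 s.

4.79 s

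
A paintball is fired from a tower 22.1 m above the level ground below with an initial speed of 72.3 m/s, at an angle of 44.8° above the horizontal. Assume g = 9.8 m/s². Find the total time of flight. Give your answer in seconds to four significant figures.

Components: vₓ = 72.30 cos 44.8° = 51.30 m/s, v_y0 = 72.30 sin 44.8° = 50.95 m/s.
With up positive and y = 0 at the ground: y(t) = 22.1 + (50.95) t − 4.900 t². Setting y = 0 and taking the positive root: t = [50.95 + √(50.95² + 2·9.80·22.1)] / 9.80 = (50.95 + 55.03) / 9.80 = 10.81 s.

10.81 s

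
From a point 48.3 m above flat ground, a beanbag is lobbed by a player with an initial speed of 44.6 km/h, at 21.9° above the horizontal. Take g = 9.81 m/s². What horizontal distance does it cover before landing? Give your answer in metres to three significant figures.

41.9 m

Convert: 44.6 km/h = 44.6/3.6 = 12.39 m/s.
Horizontal component vₓ = 12.39 cos 21.9° = 11.49 m/s; vertical v_y0 = 12.39 sin 21.9° = 4.621 m/s.
With up positive and y = 0 at the ground: y(t) = 48.3 + (4.621) t − 4.905 t². Setting y = 0 and taking the positive root: t = [4.621 + √(4.621² + 2·9.81·48.3)] / 9.81 = (4.621 + 31.13) / 9.81 = 3.644 s.
Horizontal distance: R = vₓ t = 11.49 × 3.644 = 41.89 m.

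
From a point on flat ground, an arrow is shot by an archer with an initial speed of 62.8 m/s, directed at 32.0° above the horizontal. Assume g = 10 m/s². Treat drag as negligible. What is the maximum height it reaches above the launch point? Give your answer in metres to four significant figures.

Horizontal component vₓ = 62.80 cos 32.0° = 53.26 m/s; vertical v_y0 = 62.80 sin 32.0° = 33.28 m/s.
Peak height H = v_y0² / (2g) = 1107.5 / 20.00 = 55.37 m.

55.37 m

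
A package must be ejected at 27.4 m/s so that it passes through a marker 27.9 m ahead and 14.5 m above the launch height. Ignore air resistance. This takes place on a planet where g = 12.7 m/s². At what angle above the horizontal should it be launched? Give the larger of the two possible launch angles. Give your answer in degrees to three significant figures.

72.9°

Trajectory: y = x tanθ − g x² (1 + tan²θ)/(2v₀²). With x = 27.9, y = 14.5, v₀ = 27.4, g = 12.7:
6.584 tan²θ − 27.9 tanθ + (21.08) = 0.
tanθ = [27.9 ± √(27.9² − 4 × 6.584 × (21.08))] / (2 × 6.584) = (27.9 ± 14.94) / 13.17, giving tanθ = 0.9843 or 3.253.
θ = 44.55° or 72.91°; the larger is 72.91°.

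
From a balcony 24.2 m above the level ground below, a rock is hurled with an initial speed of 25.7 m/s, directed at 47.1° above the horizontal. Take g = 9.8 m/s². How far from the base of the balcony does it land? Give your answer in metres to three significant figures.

Resolve: vₓ = 25.70 cos 47.1° = 17.49 m/s and v_y0 = 25.70 sin 47.1° = 18.83 m/s.
With up positive and y = 0 at the ground: y(t) = 24.2 + (18.83) t − 4.900 t². Setting y = 0 and taking the positive root: t = [18.83 + √(18.83² + 2·9.80·24.2)] / 9.80 = (18.83 + 28.79) / 9.80 = 4.859 s.
Horizontal distance: R = vₓ t = 17.49 × 4.859 = 85.00 m.

85.0 m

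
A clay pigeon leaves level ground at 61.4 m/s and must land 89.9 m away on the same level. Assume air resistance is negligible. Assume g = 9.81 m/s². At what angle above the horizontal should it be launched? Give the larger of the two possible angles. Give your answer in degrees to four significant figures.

R = v₀² sin 2θ / g gives sin 2θ = gR/v₀² = 9.81·89.9/61.4² = 0.2339.
2θ = 13.53° or 180° − 13.53° = 166.5°, so θ = 6.764° or 83.24°.
The larger angle is 83.24°.

83.24°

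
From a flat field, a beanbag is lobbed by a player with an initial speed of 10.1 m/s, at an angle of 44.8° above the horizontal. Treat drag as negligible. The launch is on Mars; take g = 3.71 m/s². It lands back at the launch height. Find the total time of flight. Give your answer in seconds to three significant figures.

vₓ = 10.10 cos 44.8° = 7.167 m/s; v_y0 = 10.10 sin 44.8° = 7.117 m/s.
It returns to y = 0 when t = 2 v_y0 / g = 2(7.117)/3.71 = 3.837 s.

3.84 s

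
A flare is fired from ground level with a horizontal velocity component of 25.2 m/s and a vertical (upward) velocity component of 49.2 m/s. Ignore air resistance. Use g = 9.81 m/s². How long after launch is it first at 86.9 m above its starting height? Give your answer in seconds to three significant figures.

2.29 s

Height y(t) = 49.20 t − 4.905 t² = 86.9 gives 4.905 t² − 49.20 t + 86.9 = 0.
t = [49.20 ± √(49.20² − 2·9.81·86.9)] / 9.81 = (49.20 ± 26.75) / 9.81, so t = 2.288 s or t = 7.742 s.
The first (ascending) time is 2.288 s.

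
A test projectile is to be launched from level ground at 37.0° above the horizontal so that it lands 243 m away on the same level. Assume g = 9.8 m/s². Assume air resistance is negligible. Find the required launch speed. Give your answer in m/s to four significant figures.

From R = (v₀² / g) sin 2θ: v₀ = √(gR / sin 2θ).
v₀ = √(9.80 × 243 / sin 74.00°) = √(2381 / 0.9613) = √2477.4 = 49.77 m/s.

49.77 m/s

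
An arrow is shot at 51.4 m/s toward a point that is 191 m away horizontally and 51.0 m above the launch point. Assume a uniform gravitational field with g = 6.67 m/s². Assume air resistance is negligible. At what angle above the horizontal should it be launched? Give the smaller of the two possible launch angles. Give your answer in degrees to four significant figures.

Trajectory: y = x tanθ − g x² (1 + tan²θ)/(2v₀²). With x = 191, y = 51.0, v₀ = 51.4, g = 6.67:
46.05 tan²θ − 191 tanθ + (97.05) = 0.
tanθ = [191 ± √(191² − 4 × 46.05 × (97.05))] / (2 × 46.05) = (191 ± 136.4) / 92.10, giving tanθ = 0.5929 or 3.555.
θ = 30.66° or 74.29°; the smaller is 30.66°.

30.66°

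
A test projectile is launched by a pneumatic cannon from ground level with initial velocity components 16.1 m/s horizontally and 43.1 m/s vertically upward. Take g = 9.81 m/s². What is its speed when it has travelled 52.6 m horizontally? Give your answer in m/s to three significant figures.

At x = 52.6 m, t = x/vₓ = 52.6/16.10 = 3.267 s.
Vertical velocity there: v_y = v_y0 − g t = 43.10 − 9.81 × 3.267 = 11.05 m/s.
Speed: √(vₓ² + v_y²) = √(16.10² + 11.05²) = 19.53 m/s.

19.5 m/s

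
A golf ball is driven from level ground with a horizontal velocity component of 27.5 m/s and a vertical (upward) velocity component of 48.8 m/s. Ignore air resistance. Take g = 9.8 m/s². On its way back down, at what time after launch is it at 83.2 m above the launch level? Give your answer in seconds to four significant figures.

Require v_y0 t − ½ g t² = 83.2, i.e. 4.900 t² − 48.80 t + 83.2 = 0.
t = [48.80 ± √(48.80² − 2·9.80·83.2)] / 9.80 = (48.80 ± 27.40) / 9.80, so t = 2.184 s or t = 7.775 s.
The descending-branch root is 7.775 s.

7.775 s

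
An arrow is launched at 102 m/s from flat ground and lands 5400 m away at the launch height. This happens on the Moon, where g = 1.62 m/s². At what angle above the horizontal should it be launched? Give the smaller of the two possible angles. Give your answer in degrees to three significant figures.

28.6°

Level-ground range R = v₀² sin(2θ)/g ⇒ sin(2θ) = gR/v₀² = 1.62 × 5400 / 102² = 0.8408.
2θ = 57.23° or 180° − 57.23° = 122.8°, so θ = 28.61° or 61.39°.
The smaller angle is 28.61°.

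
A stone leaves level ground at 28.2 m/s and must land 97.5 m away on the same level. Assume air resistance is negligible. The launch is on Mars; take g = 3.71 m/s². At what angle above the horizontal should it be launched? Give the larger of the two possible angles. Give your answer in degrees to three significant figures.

Level-ground range R = v₀² sin(2θ)/g ⇒ sin(2θ) = gR/v₀² = 3.71 × 97.5 / 28.2² = 0.4549.
2θ = 27.06° or 180° − 27.06° = 152.9°, so θ = 13.53° or 76.47°.
The larger angle is 76.47°.

76.5°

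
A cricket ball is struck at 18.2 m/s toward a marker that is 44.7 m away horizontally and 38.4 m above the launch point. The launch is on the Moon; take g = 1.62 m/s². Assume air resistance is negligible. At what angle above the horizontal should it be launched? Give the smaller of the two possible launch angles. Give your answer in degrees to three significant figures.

47.7°

Trajectory: y = x tanθ − g x² (1 + tan²θ)/(2v₀²). With x = 44.7, y = 38.4, v₀ = 18.2, g = 1.62:
4.886 tan²θ − 44.7 tanθ + (43.29) = 0.
tanθ = [44.7 ± √(44.7² − 4 × 4.886 × (43.29))] / (2 × 4.886) = (44.7 ± 33.94) / 9.772, giving tanθ = 1.101 or 8.048.
θ = 47.75° or 82.92°; the smaller is 47.75°.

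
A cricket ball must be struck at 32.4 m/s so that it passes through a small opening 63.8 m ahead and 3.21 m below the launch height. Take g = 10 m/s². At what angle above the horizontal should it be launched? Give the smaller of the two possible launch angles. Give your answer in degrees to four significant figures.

Trajectory: y = x tanθ − g x² (1 + tan²θ)/(2v₀²). With x = 63.8, y = −3.21, v₀ = 32.4, g = 10.0:
19.39 tan²θ − 63.8 tanθ + (16.18) = 0.
tanθ = [63.8 ± √(63.8² − 4 × 19.39 × (16.18))] / (2 × 19.39) = (63.8 ± 53.06) / 38.77, giving tanθ = 0.2769 or 3.014.
θ = 15.48° or 71.64°; the smaller is 15.48°.

15.48°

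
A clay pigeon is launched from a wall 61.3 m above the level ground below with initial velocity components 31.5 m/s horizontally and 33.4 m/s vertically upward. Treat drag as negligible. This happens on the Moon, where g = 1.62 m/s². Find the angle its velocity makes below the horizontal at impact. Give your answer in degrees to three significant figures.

49.0°

The projectile lands when y = 61.3 + (33.40) t − ½·1.62·t² = 0. Positive root: t = (33.40 + √(33.40² + 2·1.62·61.3)) / 1.62 = (33.40 + 36.25) / 1.62 = 42.99 s.
At impact: v_y = v_y0 − g t = −36.25 m/s; vₓ = 31.50 m/s.
Angle below horizontal: arctan(|v_y|/vₓ) = arctan(36.25/31.50) = 49.01°.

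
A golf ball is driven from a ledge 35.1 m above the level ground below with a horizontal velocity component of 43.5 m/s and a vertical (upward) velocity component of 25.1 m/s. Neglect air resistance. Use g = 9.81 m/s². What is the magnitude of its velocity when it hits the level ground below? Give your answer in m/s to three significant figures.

56.7 m/s

The projectile lands when y = 35.1 + (25.10) t − ½·9.81·t² = 0. Positive root: t = (25.10 + √(25.10² + 2·9.81·35.1)) / 9.81 = (25.10 + 36.31) / 9.81 = 6.260 s.
Vertical velocity at impact: v_y = v_y0 − g t = 25.10 − 9.81 × 6.260 = −36.31 m/s.
Speed: |v| = √(vₓ² + v_y²) = √(43.50² + 36.31²) = 56.66 m/s.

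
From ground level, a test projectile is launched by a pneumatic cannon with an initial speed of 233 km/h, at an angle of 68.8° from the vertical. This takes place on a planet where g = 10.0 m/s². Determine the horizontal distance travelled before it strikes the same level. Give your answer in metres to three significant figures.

282 m

Convert: 233 km/h = 233/3.6 = 64.72 m/s.
Resolve: vₓ = 64.72 sin 68.8° = 60.34 m/s and v_y0 = 64.72 cos 68.8° = 23.41 m/s.
Time aloft: T = 2 v_y0 / g = 2 × 23.41 / 10.0 = 4.681 s.
Horizontal distance R = vₓ T = 60.34 × 4.681 = 282.5 m.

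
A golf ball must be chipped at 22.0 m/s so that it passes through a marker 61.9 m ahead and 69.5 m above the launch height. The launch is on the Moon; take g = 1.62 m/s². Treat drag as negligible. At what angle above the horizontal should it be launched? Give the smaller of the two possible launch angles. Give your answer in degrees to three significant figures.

Trajectory: y = x tanθ − g x² (1 + tan²θ)/(2v₀²). With x = 61.9, y = 69.5, v₀ = 22.0, g = 1.62:
6.412 tan²θ − 61.9 tanθ + (75.91) = 0.
tanθ = [61.9 ± √(61.9² − 4 × 6.412 × (75.91))] / (2 × 6.412) = (61.9 ± 43.41) / 12.82, giving tanθ = 1.442 or 8.211.
θ = 55.25° or 83.06°; the smaller is 55.25°.

55.3°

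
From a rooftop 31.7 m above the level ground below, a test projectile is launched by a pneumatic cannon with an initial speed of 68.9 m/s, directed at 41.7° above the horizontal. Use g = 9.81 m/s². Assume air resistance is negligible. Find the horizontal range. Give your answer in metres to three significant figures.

514 m

Resolve: vₓ = 68.90 cos 41.7° = 51.44 m/s and v_y0 = 68.90 sin 41.7° = 45.83 m/s.
With up positive and y = 0 at the ground: y(t) = 31.7 + (45.83) t − 4.905 t². Setting y = 0 and taking the positive root: t = [45.83 + √(45.83² + 2·9.81·31.7)] / 9.81 = (45.83 + 52.18) / 9.81 = 9.991 s.
Horizontal distance: R = vₓ t = 51.44 × 9.991 = 514.0 m.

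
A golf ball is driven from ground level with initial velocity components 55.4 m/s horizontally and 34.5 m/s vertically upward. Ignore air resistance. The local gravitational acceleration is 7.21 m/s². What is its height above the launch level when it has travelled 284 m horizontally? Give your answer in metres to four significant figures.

82.12 m

Time to reach x = 284 m: t = x/vₓ = 284/55.40 = 5.126 s.
Height: y = v_y0 t − ½ g t² = 34.50 × 5.126 − 3.605 × 5.126² = 176.9 − 94.74 = 82.12 m.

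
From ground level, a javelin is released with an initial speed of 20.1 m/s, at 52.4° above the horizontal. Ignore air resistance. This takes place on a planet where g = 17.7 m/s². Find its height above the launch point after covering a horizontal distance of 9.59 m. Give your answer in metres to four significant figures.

7.041 m

vₓ = 20.10 cos 52.4° = 12.26 m/s; v_y0 = 20.10 sin 52.4° = 15.93 m/s.
Time to reach x = 9.59 m: t = x/vₓ = 9.59/12.26 = 0.7820 s.
Height: y = v_y0 t − ½ g t² = 15.93 × 0.7820 − 8.850 × 0.7820² = 12.45 − 5.412 = 7.041 m.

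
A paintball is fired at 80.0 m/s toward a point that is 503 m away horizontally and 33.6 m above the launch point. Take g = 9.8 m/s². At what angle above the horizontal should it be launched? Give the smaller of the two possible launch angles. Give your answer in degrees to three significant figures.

30.2°

Trajectory: y = x tanθ − g x² (1 + tan²θ)/(2v₀²). With x = 503, y = 33.6, v₀ = 80.0, g = 9.80:
193.7 tan²θ − 503 tanθ + (227.3) = 0.
tanθ = [503 ± √(503² − 4 × 193.7 × (227.3))] / (2 × 193.7) = (503 ± 277.3) / 387.4, giving tanθ = 0.5826 or 2.014.
θ = 30.23° or 63.59°; the smaller is 30.23°.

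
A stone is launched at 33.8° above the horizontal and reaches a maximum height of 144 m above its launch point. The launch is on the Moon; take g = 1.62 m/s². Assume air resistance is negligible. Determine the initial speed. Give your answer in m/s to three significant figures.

38.8 m/s

At the peak v_y = 0, so v_y0 = √(2gH) = √(2 × 1.62 × 144) = 21.60 m/s.
v_y0 = v₀ sin θ ⇒ v₀ = 21.60 / sin 33.8° = 38.83 m/s.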